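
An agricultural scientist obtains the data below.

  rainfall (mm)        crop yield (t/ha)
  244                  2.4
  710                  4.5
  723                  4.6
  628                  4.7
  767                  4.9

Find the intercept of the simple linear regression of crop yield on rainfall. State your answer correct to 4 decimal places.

1.3359

n = 5, Σx = 3072, Σy = 21.1, Σxy = 13816.3, Σx² = 2069038
Sxx = Σx² − (Σx)²/n = 2069038 − 1887436.8 = 181601.2
Sxy = Σxy − (Σx)(Σy)/n = 13816.3 − 12963.84 = 852.46
b = Sxy/Sxx = 852.46/181601.2 = 0.004694
a = ȳ − b·x̄ = 4.22 − 0.004694·614.4 = 1.335925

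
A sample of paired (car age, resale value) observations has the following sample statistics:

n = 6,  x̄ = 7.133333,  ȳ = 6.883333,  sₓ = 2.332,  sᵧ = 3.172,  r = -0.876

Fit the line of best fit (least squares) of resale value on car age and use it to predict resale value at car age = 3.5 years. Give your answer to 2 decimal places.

11.21

b = r · sᵧ/sₓ = -0.876 · 3.172/2.332 = -1.191540
a = ȳ − b·x̄ = 6.883333 − (-1.191540)·7.133333 = 15.382987
ŷ(3.5) = a + b·3.5 = 15.382987 + (-1.191540)·3.5 = 11.212596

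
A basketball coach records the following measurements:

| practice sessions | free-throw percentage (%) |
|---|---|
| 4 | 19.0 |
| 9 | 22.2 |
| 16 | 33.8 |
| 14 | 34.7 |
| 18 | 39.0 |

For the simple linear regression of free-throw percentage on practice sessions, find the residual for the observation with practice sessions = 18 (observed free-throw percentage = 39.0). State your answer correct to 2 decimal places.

n = 5, Σx = 61, Σy = 148.7, Σxy = 2004.4, Σx² = 873
Sxx = Σx² − (Σx)²/n = 873 − 744.2 = 128.8
Sxy = Σxy − (Σx)(Σy)/n = 2004.4 − 1814.14 = 190.26
b = Sxy/Sxx = 190.26/128.8 = 1.477174
a = ȳ − b·x̄ = 29.74 − 1.477174·12.2 = 11.718478
ŷ(18) = 11.718478 + 1.477174·18 = 38.307609
residual = y − ŷ = 39.0 − 38.307609 = 0.692391

0.69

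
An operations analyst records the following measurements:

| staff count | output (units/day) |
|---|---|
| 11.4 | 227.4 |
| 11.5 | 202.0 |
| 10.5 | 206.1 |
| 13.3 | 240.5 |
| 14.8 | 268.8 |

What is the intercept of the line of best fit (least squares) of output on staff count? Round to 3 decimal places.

n = 5, Σx = 61.5, Σy = 1144.8, Σxy = 14256.3, Σx² = 768.39
Sxx = Σx² − (Σx)²/n = 768.39 − 756.45 = 11.94
Sxy = Σxy − (Σx)(Σy)/n = 14256.3 − 14081.04 = 175.26
b = Sxy/Sxx = 175.26/11.94 = 14.678392
a = ȳ − b·x̄ = 228.96 − 14.678392·12.3 = 48.415779

48.416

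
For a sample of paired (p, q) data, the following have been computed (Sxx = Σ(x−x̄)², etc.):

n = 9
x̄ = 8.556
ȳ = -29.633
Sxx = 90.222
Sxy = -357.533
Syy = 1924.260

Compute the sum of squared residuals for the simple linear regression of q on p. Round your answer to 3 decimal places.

b = Sxy/Sxx = -357.533/90.222 = -3.962814
SSE = Syy − b·Sxy = 1924.26 − (-3.962814)·(-357.533) = 507.423241

507.423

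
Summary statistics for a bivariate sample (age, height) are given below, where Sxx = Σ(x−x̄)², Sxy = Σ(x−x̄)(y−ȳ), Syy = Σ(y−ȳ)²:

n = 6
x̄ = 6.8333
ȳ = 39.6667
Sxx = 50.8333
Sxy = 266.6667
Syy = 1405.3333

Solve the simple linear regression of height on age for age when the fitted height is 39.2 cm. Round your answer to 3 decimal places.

b = Sxy/Sxx = 266.6667/50.8333 = 5.245906
a = ȳ − b·x̄ = 39.6667 − 5.245906·6.8333 = 3.819852
Set a + b·x = 39.2: x = (39.2 − 3.819852) / 5.245906 = 6.744335

6.744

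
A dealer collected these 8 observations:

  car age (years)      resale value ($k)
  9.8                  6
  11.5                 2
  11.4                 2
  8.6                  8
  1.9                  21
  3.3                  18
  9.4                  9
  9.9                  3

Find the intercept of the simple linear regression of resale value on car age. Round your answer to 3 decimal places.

24.786

n = 8, Σx = 65.8, Σy = 69, Σxy = 387, Σx² = 633.08
Sxx = Σx² − (Σx)²/n = 633.08 − 541.205 = 91.875
Sxy = Σxy − (Σx)(Σy)/n = 387 − 567.525 = -180.525
b = Sxy/Sxx = -180.525/91.875 = -1.964898
a = ȳ − b·x̄ = 8.625 − (-1.964898)·8.225 = 24.786286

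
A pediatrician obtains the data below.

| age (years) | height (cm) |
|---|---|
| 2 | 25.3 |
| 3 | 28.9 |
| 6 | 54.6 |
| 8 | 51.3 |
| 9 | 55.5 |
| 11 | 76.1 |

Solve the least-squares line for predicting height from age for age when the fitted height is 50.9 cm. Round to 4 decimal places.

n = 6, Σx = 39, Σy = 291.7, Σxy = 2211.9, Σx² = 315
Sxx = Σx² − (Σx)²/n = 315 − 253.5 = 61.5
Sxy = Σxy − (Σx)(Σy)/n = 2211.9 − 1896.05 = 315.85
b = Sxy/Sxx = 315.85/61.5 = 5.135772
a = ȳ − b·x̄ = 48.616667 − 5.135772·6.5 = 15.234146
Set a + b·x = 50.9: x = (50.9 − 15.234146) / 5.135772 = 6.944594

6.9446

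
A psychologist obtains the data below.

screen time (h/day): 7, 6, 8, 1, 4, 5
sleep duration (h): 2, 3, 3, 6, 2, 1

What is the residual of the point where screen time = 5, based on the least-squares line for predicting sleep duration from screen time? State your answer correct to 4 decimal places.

n = 6, Σx = 31, Σy = 17, Σxy = 75, Σx² = 191
Sxx = Σx² − (Σx)²/n = 191 − 160.166667 = 30.833333
Sxy = Σxy − (Σx)(Σy)/n = 75 − 87.833333 = -12.833333
b = Sxy/Sxx = -12.833333/30.833333 = -0.416216
a = ȳ − b·x̄ = 2.833333 − (-0.416216)·5.166667 = 4.983784
ŷ(5) = 4.983784 + (-0.416216)·5 = 2.902703
residual = y − ŷ = 1 − 2.902703 = -1.902703

-1.9027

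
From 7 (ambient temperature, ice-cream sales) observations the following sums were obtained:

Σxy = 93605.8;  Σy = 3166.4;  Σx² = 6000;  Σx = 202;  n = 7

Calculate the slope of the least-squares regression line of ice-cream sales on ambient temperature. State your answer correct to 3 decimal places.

13.067

Sxx = Σx² − (Σx)²/n = 6000 − 5829.142857 = 170.857143
Sxy = Σxy − (Σx)(Σy)/n = 93605.8 − 91373.257143 = 2232.542857
b = Sxy/Sxx = 2232.542857/170.857143 = 13.066722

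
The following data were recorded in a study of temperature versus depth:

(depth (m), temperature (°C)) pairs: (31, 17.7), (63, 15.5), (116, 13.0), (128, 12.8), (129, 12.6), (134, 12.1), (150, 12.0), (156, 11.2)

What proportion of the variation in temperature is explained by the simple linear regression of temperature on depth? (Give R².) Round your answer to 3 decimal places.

n = 8, Σx = 907, Σy = 106.9, Σxy = 11465.6, Σx² = 116203, Σy² = 1460.99
Sxx = Σx² − (Σx)²/n = 116203 − 102831.125 = 13371.875
Sxy = Σxy − (Σx)(Σy)/n = 11465.6 − 12119.7875 = -654.1875
Syy = Σy² − (Σy)²/n = 1460.99 − 1428.45125 = 32.53875
R² = Sxy²/(Sxx·Syy) = (-654.1875)²/(13371.875·32.53875) = 0.983584

0.984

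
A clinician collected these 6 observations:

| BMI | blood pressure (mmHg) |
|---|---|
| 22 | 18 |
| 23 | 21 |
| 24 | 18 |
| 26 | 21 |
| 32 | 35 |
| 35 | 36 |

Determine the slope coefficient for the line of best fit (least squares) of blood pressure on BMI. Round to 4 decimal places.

1.5286

n = 6, Σx = 162, Σy = 149, Σxy = 4237, Σx² = 4514
Sxx = Σx² − (Σx)²/n = 4514 − 4374 = 140
Sxy = Σxy − (Σx)(Σy)/n = 4237 − 4023 = 214
b = Sxy/Sxx = 214/140 = 1.528571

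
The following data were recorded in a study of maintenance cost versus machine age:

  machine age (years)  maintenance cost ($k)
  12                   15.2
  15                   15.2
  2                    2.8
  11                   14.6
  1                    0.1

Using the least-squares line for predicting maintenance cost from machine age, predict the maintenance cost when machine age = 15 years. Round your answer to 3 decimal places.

17.456

n = 5, Σx = 41, Σy = 47.9, Σxy = 576.7, Σx² = 495
Sxx = Σx² − (Σx)²/n = 495 − 336.2 = 158.8
Sxy = Σxy − (Σx)(Σy)/n = 576.7 − 392.78 = 183.92
b = Sxy/Sxx = 183.92/158.8 = 1.158186
a = ȳ − b·x̄ = 9.58 − 1.158186·8.2 = 0.082872
ŷ(15) = a + b·15 = 0.082872 + 1.158186·15 = 17.455668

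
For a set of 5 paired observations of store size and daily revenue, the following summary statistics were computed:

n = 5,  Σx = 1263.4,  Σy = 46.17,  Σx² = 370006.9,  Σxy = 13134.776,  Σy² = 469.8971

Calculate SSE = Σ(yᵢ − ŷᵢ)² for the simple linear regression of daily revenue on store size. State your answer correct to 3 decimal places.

1.086

Sxx = Σx² − (Σx)²/n = 370006.9 − 319235.912 = 50770.988
Sxy = Σxy − (Σx)(Σy)/n = 13134.776 − 11666.2356 = 1468.5404
Syy = Σy² − (Σy)²/n = 469.8971 − 426.33378 = 43.56332
b = Sxy/Sxx = 1468.5404/50770.988 = 0.028925
SSE = Syy − b·Sxy = 43.56332 − 0.028925·1468.5404 = 1.086091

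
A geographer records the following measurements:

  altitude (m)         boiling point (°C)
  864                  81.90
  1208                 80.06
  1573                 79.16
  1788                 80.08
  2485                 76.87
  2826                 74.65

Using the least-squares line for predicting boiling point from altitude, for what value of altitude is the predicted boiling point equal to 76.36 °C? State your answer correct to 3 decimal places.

2519.193

n = 6, Σx = 10744, Σy = 472.72, Σxy = 837158.65, Σx² = 22038534
Sxx = Σx² − (Σx)²/n = 22038534 − 19238922.666667 = 2799611.333333
Sxy = Σxy − (Σx)(Σy)/n = 837158.65 − 846483.946667 = -9325.296667
b = Sxy/Sxx = -9325.296667/2799611.333333 = -0.003331
a = ȳ − b·x̄ = 78.786667 − (-0.003331)·1790.666667 = 84.751244
Set a + b·x = 76.36: x = (76.36 − 84.751244) / (-0.003331) = 2519.192926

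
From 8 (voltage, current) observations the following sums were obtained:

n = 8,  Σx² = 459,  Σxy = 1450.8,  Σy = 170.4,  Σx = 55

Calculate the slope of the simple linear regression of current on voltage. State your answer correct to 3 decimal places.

Sxx = Σx² − (Σx)²/n = 459 − 378.125 = 80.875
Sxy = Σxy − (Σx)(Σy)/n = 1450.8 − 1171.5 = 279.3
b = Sxy/Sxx = 279.3/80.875 = 3.453478

3.453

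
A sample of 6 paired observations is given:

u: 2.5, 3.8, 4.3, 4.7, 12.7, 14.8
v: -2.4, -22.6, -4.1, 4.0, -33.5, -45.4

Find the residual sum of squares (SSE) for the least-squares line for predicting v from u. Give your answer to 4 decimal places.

n = 6, Σx = 42.8, Σy = -104, Σxy = -1188.08, Σx² = 441.6, Σy² = 3732.74
Sxx = Σx² − (Σx)²/n = 441.6 − 305.306667 = 136.293333
Sxy = Σxy − (Σx)(Σy)/n = -1188.08 − (-741.866667) = -446.213333
Syy = Σy² − (Σy)²/n = 3732.74 − 1802.666667 = 1930.073333
b = Sxy/Sxx = -446.213333/136.293333 = -3.273919
SSE = Syy − b·Sxy = 1930.073333 − (-3.273919)·(-446.213333) = 469.207024

469.2070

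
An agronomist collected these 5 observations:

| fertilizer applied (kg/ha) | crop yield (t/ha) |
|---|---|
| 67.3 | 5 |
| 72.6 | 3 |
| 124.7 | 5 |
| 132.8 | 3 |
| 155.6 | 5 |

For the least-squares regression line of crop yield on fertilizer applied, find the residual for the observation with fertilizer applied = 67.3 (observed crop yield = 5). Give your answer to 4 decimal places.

1.0267

n = 5, Σx = 553, Σy = 21, Σxy = 2354.2, Σx² = 67197.34
Sxx = Σx² − (Σx)²/n = 67197.34 − 61161.8 = 6035.54
Sxy = Σxy − (Σx)(Σy)/n = 2354.2 − 2322.6 = 31.6
b = Sxy/Sxx = 31.6/6035.54 = 0.005236
a = ȳ − b·x̄ = 4.2 − 0.005236·110.6 = 3.620937
ŷ(67.3) = 3.620937 + 0.005236·67.3 = 3.973296
residual = y − ŷ = 5 − 3.973296 = 1.026704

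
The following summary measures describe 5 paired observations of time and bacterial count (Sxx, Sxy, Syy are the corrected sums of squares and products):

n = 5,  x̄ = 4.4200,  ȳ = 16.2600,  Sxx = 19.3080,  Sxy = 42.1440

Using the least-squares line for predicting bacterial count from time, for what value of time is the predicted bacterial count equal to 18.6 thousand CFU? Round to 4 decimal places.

b = Sxy/Sxx = 42.144/19.308 = 2.182722
a = ȳ − b·x̄ = 16.26 − 2.182722·4.42 = 6.612368
Set a + b·x = 18.6: x = (18.6 − 6.612368) / 2.182722 = 5.492056

5.4921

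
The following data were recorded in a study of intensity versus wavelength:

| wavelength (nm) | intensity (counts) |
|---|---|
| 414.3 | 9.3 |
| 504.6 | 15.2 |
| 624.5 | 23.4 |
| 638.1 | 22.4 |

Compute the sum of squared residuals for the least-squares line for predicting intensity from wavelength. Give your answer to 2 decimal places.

1.74

n = 4, Σx = 2181.5, Σy = 70.3, Σxy = 40429.65, Σx² = 1223437.51, Σy² = 1366.85
Sxx = Σx² − (Σx)²/n = 1223437.51 − 1189735.5625 = 33701.9475
Sxy = Σxy − (Σx)(Σy)/n = 40429.65 − 38339.8625 = 2089.7875
Syy = Σy² − (Σy)²/n = 1366.85 − 1235.5225 = 131.3275
b = Sxy/Sxx = 2089.7875/33701.9475 = 0.062008
SSE = Syy − b·Sxy = 131.3275 − 0.062008·2089.7875 = 1.744134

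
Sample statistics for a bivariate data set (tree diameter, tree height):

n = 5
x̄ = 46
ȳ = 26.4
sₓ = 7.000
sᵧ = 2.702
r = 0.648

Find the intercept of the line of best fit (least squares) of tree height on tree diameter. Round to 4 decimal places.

b = r · sᵧ/sₓ = 0.648 · 2.702/7 = 0.250128
a = ȳ − b·x̄ = 26.4 − 0.250128·46 = 14.894112

14.8941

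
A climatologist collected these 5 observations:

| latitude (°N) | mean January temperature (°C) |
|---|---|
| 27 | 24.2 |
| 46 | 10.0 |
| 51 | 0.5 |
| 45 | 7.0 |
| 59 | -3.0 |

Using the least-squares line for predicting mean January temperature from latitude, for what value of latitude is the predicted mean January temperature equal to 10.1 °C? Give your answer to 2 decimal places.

n = 5, Σx = 228, Σy = 38.7, Σxy = 1276.9, Σx² = 10952
Sxx = Σx² − (Σx)²/n = 10952 − 10396.8 = 555.2
Sxy = Σxy − (Σx)(Σy)/n = 1276.9 − 1764.72 = -487.82
b = Sxy/Sxx = -487.82/555.2 = -0.878638
a = ȳ − b·x̄ = 7.74 − (-0.878638)·45.6 = 47.805908
Set a + b·x = 10.1: x = (10.1 − 47.805908) / (-0.878638) = 42.914026

42.91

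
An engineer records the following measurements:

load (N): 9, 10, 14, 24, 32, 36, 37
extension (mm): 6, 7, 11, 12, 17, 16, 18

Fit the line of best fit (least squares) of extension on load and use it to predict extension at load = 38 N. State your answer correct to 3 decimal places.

18.062

n = 7, Σx = 162, Σy = 87, Σxy = 2352, Σx² = 4642
Sxx = Σx² − (Σx)²/n = 4642 − 3749.142857 = 892.857143
Sxy = Σxy − (Σx)(Σy)/n = 2352 − 2013.428571 = 338.571429
b = Sxy/Sxx = 338.571429/892.857143 = 0.3792
a = ȳ − b·x̄ = 12.428571 − 0.3792·23.142857 = 3.6528
ŷ(38) = a + b·38 = 3.6528 + 0.3792·38 = 18.0624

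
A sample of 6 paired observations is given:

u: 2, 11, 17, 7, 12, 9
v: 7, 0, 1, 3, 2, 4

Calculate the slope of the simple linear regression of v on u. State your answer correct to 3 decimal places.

n = 6, Σx = 58, Σy = 17, Σxy = 112, Σx² = 688
Sxx = Σx² − (Σx)²/n = 688 − 560.666667 = 127.333333
Sxy = Σxy − (Σx)(Σy)/n = 112 − 164.333333 = -52.333333
b = Sxy/Sxx = -52.333333/127.333333 = -0.410995

-0.411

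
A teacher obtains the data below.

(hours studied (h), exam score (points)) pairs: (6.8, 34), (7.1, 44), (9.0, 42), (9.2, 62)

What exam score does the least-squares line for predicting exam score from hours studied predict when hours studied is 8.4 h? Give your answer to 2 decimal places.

n = 4, Σx = 32.1, Σy = 182, Σxy = 1492, Σx² = 262.29
Sxx = Σx² − (Σx)²/n = 262.29 − 257.6025 = 4.6875
Sxy = Σxy − (Σx)(Σy)/n = 1492 − 1460.55 = 31.45
b = Sxy/Sxx = 31.45/4.6875 = 6.709333
a = ȳ − b·x̄ = 45.5 − 6.709333·8.025 = -8.3424
ŷ(8.4) = a + b·8.4 = -8.3424 + 6.709333·8.4 = 48.016

48.02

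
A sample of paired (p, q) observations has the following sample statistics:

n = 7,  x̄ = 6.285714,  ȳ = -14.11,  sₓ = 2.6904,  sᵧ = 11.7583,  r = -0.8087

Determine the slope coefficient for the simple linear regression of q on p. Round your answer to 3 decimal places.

-3.534

b = r · sᵧ/sₓ = -0.8087 · 11.7583/2.6904 = -3.534395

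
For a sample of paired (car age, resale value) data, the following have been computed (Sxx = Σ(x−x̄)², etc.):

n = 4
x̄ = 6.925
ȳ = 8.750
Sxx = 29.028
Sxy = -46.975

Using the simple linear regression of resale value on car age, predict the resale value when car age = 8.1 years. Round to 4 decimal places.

6.8485

b = Sxy/Sxx = -46.975/29.028 = -1.618265
a = ȳ − b·x̄ = 8.75 − (-1.618265)·6.925 = 19.956486
ŷ(8.1) = a + b·8.1 = 19.956486 + (-1.618265)·8.1 = 6.848538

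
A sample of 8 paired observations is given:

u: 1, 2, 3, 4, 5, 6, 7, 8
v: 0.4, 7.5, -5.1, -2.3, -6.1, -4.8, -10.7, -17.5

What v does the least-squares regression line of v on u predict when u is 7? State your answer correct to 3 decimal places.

-11.349

n = 8, Σx = 36, Σy = -38.6, Σxy = -283.3, Σx² = 204
Sxx = Σx² − (Σx)²/n = 204 − 162 = 42
Sxy = Σxy − (Σx)(Σy)/n = -283.3 − (-173.7) = -109.6
b = Sxy/Sxx = -109.6/42 = -2.609524
a = ȳ − b·x̄ = -4.825 − (-2.609524)·4.5 = 6.917857
ŷ(7) = a + b·7 = 6.917857 + (-2.609524)·7 = -11.348810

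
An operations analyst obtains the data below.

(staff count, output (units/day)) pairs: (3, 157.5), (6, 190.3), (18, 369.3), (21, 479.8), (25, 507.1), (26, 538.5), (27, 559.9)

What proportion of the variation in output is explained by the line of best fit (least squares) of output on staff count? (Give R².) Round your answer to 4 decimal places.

0.9871

n = 7, Σx = 126, Σy = 2802.4, Σxy = 60133.3, Σx² = 2840, Σy² = 1288231.54
Sxx = Σx² − (Σx)²/n = 2840 − 2268 = 572
Sxy = Σxy − (Σx)(Σy)/n = 60133.3 − 50443.2 = 9690.1
Syy = Σy² − (Σy)²/n = 1288231.54 − 1121920.822857 = 166310.717143
R² = Sxy²/(Sxx·Syy) = (9690.1)²/(572·166310.717143) = 0.987052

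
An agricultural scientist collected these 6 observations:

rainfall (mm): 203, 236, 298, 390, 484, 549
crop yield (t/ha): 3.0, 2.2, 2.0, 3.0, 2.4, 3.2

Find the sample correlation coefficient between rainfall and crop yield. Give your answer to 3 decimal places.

n = 6, Σx = 2160, Σy = 15.8, Σxy = 5812.6, Σx² = 873466, Σy² = 42.84
Sxx = Σx² − (Σx)²/n = 873466 − 777600 = 95866
Sxy = Σxy − (Σx)(Σy)/n = 5812.6 − 5688 = 124.6
Syy = Σy² − (Σy)²/n = 42.84 − 41.606667 = 1.233333
r = Sxy/√(Sxx·Syy) = 124.6/√(118234.733333) = 124.6/343.852779 = 0.362364

0.362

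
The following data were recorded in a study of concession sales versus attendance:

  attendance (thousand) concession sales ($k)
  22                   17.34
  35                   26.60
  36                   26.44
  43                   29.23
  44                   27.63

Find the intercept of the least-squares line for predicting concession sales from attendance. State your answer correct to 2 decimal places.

n = 5, Σx = 180, Σy = 127.24, Σxy = 4736.93, Σx² = 6790
Sxx = Σx² − (Σx)²/n = 6790 − 6480 = 310
Sxy = Σxy − (Σx)(Σy)/n = 4736.93 − 4580.64 = 156.29
b = Sxy/Sxx = 156.29/310 = 0.504161
a = ȳ − b·x̄ = 25.448 − 0.504161·36 = 7.298194

7.30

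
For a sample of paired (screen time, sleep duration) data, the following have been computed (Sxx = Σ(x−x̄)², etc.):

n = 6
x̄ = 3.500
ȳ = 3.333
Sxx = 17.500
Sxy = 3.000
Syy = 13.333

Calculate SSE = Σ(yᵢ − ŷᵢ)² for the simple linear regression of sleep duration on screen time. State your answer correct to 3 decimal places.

b = Sxy/Sxx = 3/17.5 = 0.171429
SSE = Syy − b·Sxy = 13.333 − 0.171429·3 = 12.818714

12.819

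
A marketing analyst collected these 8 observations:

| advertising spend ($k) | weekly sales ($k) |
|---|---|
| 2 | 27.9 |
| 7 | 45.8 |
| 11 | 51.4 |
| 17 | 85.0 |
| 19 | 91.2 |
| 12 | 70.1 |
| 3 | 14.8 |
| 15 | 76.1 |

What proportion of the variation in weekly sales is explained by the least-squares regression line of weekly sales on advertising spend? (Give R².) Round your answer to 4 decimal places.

n = 8, Σx = 86, Σy = 462.3, Σxy = 6146.7, Σx² = 1202, Σy² = 31984.71
Sxx = Σx² − (Σx)²/n = 1202 − 924.5 = 277.5
Sxy = Σxy − (Σx)(Σy)/n = 6146.7 − 4969.725 = 1176.975
Syy = Σy² − (Σy)²/n = 31984.71 − 26715.16125 = 5269.54875
R² = Sxy²/(Sxx·Syy) = (1176.975)²/(277.5·5269.54875) = 0.947323

0.9473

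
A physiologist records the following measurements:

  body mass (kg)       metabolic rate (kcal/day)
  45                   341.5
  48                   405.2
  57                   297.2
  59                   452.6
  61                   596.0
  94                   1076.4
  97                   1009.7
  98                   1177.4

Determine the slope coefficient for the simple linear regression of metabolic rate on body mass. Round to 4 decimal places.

15.4318

n = 8, Σx = 559, Σy = 5356, Σxy = 429324.6, Σx² = 42629
Sxx = Σx² − (Σx)²/n = 42629 − 39060.125 = 3568.875
Sxy = Σxy − (Σx)(Σy)/n = 429324.6 − 374250.5 = 55074.1
b = Sxy/Sxx = 55074.1/3568.875 = 15.431782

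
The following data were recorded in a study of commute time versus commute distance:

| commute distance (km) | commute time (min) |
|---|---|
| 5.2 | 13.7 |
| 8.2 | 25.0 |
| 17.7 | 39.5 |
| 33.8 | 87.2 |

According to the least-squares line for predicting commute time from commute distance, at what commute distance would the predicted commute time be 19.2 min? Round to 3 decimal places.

7.341

n = 4, Σx = 64.9, Σy = 165.4, Σxy = 3922.75, Σx² = 1550.01
Sxx = Σx² − (Σx)²/n = 1550.01 − 1053.0025 = 497.0075
Sxy = Σxy − (Σx)(Σy)/n = 3922.75 − 2683.615 = 1239.135
b = Sxy/Sxx = 1239.135/497.0075 = 2.493192
a = ȳ − b·x̄ = 41.35 − 2.493192·16.225 = 0.897964
Set a + b·x = 19.2: x = (19.2 − 0.897964) / 2.493192 = 7.340806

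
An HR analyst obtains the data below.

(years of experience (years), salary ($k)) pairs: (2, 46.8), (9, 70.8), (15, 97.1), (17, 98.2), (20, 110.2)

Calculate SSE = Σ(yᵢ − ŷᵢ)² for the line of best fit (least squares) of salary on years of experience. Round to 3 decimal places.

21.430

n = 5, Σx = 63, Σy = 423.1, Σxy = 6060.7, Σx² = 999, Σy² = 38418.57
Sxx = Σx² − (Σx)²/n = 999 − 793.8 = 205.2
Sxy = Σxy − (Σx)(Σy)/n = 6060.7 − 5331.06 = 729.64
Syy = Σy² − (Σy)²/n = 38418.57 − 35802.722 = 2615.848
b = Sxy/Sxx = 729.64/205.2 = 3.555750
SSE = Syy − b·Sxy = 2615.848 − 3.555750·729.64 = 21.430214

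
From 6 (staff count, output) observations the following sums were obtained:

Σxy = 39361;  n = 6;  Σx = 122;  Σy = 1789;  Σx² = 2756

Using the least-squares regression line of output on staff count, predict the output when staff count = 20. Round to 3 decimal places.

294.553

Sxx = Σx² − (Σx)²/n = 2756 − 2480.666667 = 275.333333
Sxy = Σxy − (Σx)(Σy)/n = 39361 − 36376.333333 = 2984.666667
b = Sxy/Sxx = 2984.666667/275.333333 = 10.840194
a = ȳ − b·x̄ = 298.166667 − 10.840194·20.333333 = 77.749395
ŷ(20) = a + b·20 = 77.749395 + 10.840194·20 = 294.553269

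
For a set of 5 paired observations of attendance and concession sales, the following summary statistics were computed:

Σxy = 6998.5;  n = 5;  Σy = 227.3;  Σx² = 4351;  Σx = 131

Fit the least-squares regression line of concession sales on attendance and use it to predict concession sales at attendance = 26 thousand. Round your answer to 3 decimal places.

45.233

Sxx = Σx² − (Σx)²/n = 4351 − 3432.2 = 918.8
Sxy = Σxy − (Σx)(Σy)/n = 6998.5 − 5955.26 = 1043.24
b = Sxy/Sxx = 1043.24/918.8 = 1.135438
a = ȳ − b·x̄ = 45.46 − 1.135438·26.2 = 15.711537
ŷ(26) = a + b·26 = 15.711537 + 1.135438·26 = 45.232912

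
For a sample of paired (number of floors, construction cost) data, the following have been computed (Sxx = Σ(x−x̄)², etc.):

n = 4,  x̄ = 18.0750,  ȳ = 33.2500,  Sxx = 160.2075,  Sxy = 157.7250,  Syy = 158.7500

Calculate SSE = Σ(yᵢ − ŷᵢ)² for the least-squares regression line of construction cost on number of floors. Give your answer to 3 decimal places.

b = Sxy/Sxx = 157.725/160.2075 = 0.984504
SSE = Syy − b·Sxy = 158.75 − 0.984504·157.725 = 3.469032

3.469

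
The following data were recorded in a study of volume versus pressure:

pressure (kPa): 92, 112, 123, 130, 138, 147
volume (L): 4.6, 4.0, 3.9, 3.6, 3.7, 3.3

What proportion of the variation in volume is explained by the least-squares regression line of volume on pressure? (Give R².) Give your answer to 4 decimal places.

n = 6, Σx = 742, Σy = 23.1, Σxy = 2814.6, Σx² = 93690, Σy² = 89.91
Sxx = Σx² − (Σx)²/n = 93690 − 91760.666667 = 1929.333333
Sxy = Σxy − (Σx)(Σy)/n = 2814.6 − 2856.7 = -42.1
Syy = Σy² − (Σy)²/n = 89.91 − 88.935 = 0.975
R² = Sxy²/(Sxx·Syy) = (-42.1)²/(1929.333333·0.975) = 0.942220

0.9422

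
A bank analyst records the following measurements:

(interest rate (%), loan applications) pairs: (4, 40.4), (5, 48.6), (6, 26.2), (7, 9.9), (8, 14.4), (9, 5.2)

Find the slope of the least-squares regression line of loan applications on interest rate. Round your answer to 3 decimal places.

n = 6, Σx = 39, Σy = 144.7, Σxy = 793.1, Σx² = 271
Sxx = Σx² − (Σx)²/n = 271 − 253.5 = 17.5
Sxy = Σxy − (Σx)(Σy)/n = 793.1 − 940.55 = -147.45
b = Sxy/Sxx = -147.45/17.5 = -8.425714

-8.426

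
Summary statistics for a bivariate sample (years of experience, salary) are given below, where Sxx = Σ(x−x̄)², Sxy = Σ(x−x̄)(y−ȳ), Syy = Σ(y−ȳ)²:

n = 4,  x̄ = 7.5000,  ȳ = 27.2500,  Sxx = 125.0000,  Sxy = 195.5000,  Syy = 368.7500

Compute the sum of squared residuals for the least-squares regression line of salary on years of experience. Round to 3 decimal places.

b = Sxy/Sxx = 195.5/125 = 1.564
SSE = Syy − b·Sxy = 368.75 − 1.564·195.5 = 62.988

62.988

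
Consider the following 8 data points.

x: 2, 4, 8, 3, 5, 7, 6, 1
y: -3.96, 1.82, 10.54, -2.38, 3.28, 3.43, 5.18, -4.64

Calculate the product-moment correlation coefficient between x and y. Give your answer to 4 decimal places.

0.9502

n = 8, Σx = 36, Σy = 13.27, Σxy = 143.39, Σx² = 204, Σy² = 206.6353
Sxx = Σx² − (Σx)²/n = 204 − 162 = 42
Sxy = Σxy − (Σx)(Σy)/n = 143.39 − 59.715 = 83.675
Syy = Σy² − (Σy)²/n = 206.6353 − 22.011612 = 184.623687
r = Sxy/√(Sxx·Syy) = 83.675/√(7754.194875) = 83.675/88.057906 = 0.950227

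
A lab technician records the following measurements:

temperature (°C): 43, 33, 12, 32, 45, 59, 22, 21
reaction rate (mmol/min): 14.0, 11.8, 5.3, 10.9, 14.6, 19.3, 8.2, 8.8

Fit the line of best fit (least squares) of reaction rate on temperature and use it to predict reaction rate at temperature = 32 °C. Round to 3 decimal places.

n = 8, Σx = 267, Σy = 92.9, Σxy = 3564.7, Σx² = 10537
Sxx = Σx² − (Σx)²/n = 10537 − 8911.125 = 1625.875
Sxy = Σxy − (Σx)(Σy)/n = 3564.7 − 3100.5375 = 464.1625
b = Sxy/Sxx = 464.1625/1625.875 = 0.285485
a = ȳ − b·x̄ = 11.6125 − 0.285485·33.375 = 2.084447
ŷ(32) = a + b·32 = 2.084447 + 0.285485·32 = 11.219958

11.220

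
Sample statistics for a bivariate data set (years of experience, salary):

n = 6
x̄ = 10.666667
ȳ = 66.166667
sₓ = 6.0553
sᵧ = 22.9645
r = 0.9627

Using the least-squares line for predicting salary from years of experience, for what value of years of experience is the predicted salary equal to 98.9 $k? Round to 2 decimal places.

19.63

b = r · sᵧ/sₓ = 0.9627 · 22.9645/6.0553 = 3.651004
a = ȳ − b·x̄ = 66.166667 − 3.651004·10.666667 = 27.222624
Set a + b·x = 98.9: x = (98.9 − 27.222624) / 3.651004 = 19.632237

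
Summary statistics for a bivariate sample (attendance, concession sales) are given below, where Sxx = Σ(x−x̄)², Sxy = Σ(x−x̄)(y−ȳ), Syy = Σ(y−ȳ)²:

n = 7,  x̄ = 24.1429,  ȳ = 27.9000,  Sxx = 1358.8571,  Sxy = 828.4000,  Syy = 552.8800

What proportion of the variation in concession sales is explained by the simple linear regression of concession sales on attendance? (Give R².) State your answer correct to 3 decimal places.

0.913

R² = Sxy²/(Sxx·Syy) = (828.4)²/(1358.8571·552.88) = 0.913431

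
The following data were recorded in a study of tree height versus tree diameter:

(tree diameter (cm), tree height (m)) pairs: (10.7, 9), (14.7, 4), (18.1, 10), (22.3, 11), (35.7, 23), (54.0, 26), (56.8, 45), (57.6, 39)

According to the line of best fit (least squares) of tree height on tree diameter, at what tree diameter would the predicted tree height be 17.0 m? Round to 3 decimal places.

n = 8, Σx = 269.9, Σy = 167, Σxy = 7608.9, Σx² = 11889.97
Sxx = Σx² − (Σx)²/n = 11889.97 − 9105.75125 = 2784.21875
Sxy = Σxy − (Σx)(Σy)/n = 7608.9 − 5634.1625 = 1974.7375
b = Sxy/Sxx = 1974.7375/2784.21875 = 0.709261
a = ȳ − b·x̄ = 20.875 − 0.709261·33.7375 = -3.053690
Set a + b·x = 17.0: x = (17.0 − (-3.053690)) / 0.709261 = 28.274066

28.274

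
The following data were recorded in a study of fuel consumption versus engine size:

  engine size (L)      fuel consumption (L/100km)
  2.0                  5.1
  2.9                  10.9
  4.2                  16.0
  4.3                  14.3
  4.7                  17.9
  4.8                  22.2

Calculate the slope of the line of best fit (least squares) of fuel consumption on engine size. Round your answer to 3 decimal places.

n = 6, Σx = 22.9, Σy = 86.4, Σxy = 361.19, Σx² = 93.67
Sxx = Σx² − (Σx)²/n = 93.67 − 87.401667 = 6.268333
Sxy = Σxy − (Σx)(Σy)/n = 361.19 − 329.76 = 31.43
b = Sxy/Sxx = 31.43/6.268333 = 5.014092

5.014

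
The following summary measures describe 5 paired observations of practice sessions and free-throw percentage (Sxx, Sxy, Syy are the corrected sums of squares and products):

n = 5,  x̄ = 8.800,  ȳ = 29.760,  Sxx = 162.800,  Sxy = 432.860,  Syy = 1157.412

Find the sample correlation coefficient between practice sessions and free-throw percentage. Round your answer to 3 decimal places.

r = Sxy/√(Sxx·Syy) = 432.86/√(188426.6736) = 432.86/434.081414 = 0.997186

0.997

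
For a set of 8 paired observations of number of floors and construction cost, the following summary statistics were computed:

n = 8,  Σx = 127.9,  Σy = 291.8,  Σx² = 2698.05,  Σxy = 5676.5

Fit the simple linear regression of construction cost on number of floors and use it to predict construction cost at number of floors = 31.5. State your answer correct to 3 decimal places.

60.491

Sxx = Σx² − (Σx)²/n = 2698.05 − 2044.80125 = 653.24875
Sxy = Σxy − (Σx)(Σy)/n = 5676.5 − 4665.1525 = 1011.3475
b = Sxy/Sxx = 1011.3475/653.24875 = 1.548181
a = ȳ − b·x̄ = 36.475 − 1.548181·15.9875 = 11.723451
ŷ(31.5) = a + b·31.5 = 11.723451 + 1.548181·31.5 = 60.491162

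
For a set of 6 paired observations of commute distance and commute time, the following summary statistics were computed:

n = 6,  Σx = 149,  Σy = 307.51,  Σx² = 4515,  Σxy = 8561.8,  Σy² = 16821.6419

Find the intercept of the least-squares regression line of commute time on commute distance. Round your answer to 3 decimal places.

23.052

Sxx = Σx² − (Σx)²/n = 4515 − 3700.166667 = 814.833333
Sxy = Σxy − (Σx)(Σy)/n = 8561.8 − 7636.498333 = 925.301667
b = Sxy/Sxx = 925.301667/814.833333 = 1.135572
a = ȳ − b·x̄ = 51.251667 − 1.135572·24.833333 = 23.051636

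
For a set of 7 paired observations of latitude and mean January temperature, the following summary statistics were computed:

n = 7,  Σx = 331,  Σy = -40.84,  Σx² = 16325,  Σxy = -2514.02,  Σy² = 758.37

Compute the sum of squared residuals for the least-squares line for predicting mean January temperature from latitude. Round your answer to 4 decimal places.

15.6061

Sxx = Σx² − (Σx)²/n = 16325 − 15651.571429 = 673.428571
Sxy = Σxy − (Σx)(Σy)/n = -2514.02 − (-1931.148571) = -582.871429
Syy = Σy² − (Σy)²/n = 758.37 − 238.272229 = 520.097771
b = Sxy/Sxx = -582.871429/673.428571 = -0.865528
SSE = Syy − b·Sxy = 520.097771 − (-0.865528)·(-582.871429) = 15.606105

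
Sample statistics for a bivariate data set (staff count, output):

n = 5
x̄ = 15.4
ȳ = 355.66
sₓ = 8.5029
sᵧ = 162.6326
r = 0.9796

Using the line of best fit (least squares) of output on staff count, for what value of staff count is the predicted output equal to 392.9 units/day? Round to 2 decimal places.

b = r · sᵧ/sₓ = 0.9796 · 162.6326/8.5029 = 18.736536
a = ȳ − b·x̄ = 355.66 − 18.736536·15.4 = 67.117340
Set a + b·x = 392.9: x = (392.9 − 67.117340) / 18.736536 = 17.387561

17.39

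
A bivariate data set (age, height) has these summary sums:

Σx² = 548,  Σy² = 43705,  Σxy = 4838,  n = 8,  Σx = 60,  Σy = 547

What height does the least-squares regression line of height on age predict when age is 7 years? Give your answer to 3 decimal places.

64.622

Sxx = Σx² − (Σx)²/n = 548 − 450 = 98
Sxy = Σxy − (Σx)(Σy)/n = 4838 − 4102.5 = 735.5
b = Sxy/Sxx = 735.5/98 = 7.505102
a = ȳ − b·x̄ = 68.375 − 7.505102·7.5 = 12.086735
ŷ(7) = a + b·7 = 12.086735 + 7.505102·7 = 64.622449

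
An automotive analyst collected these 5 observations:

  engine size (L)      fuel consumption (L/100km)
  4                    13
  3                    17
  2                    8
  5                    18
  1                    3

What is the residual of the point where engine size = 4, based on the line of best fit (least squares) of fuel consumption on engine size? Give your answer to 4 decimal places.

n = 5, Σx = 15, Σy = 59, Σxy = 212, Σx² = 55
Sxx = Σx² − (Σx)²/n = 55 − 45 = 10
Sxy = Σxy − (Σx)(Σy)/n = 212 − 177 = 35
b = Sxy/Sxx = 35/10 = 3.5
a = ȳ − b·x̄ = 11.8 − 3.5·3 = 1.3
ŷ(4) = 1.3 + 3.5·4 = 15.3
residual = y − ŷ = 13 − 15.3 = -2.3

-2.3000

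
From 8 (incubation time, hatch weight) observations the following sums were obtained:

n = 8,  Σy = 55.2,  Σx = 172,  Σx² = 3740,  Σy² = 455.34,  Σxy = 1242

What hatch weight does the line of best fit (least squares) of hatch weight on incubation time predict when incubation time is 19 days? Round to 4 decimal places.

3.6143

Sxx = Σx² − (Σx)²/n = 3740 − 3698 = 42
Sxy = Σxy − (Σx)(Σy)/n = 1242 − 1186.8 = 55.2
b = Sxy/Sxx = 55.2/42 = 1.314286
a = ȳ − b·x̄ = 6.9 − 1.314286·21.5 = -21.357143
ŷ(19) = a + b·19 = -21.357143 + 1.314286·19 = 3.614286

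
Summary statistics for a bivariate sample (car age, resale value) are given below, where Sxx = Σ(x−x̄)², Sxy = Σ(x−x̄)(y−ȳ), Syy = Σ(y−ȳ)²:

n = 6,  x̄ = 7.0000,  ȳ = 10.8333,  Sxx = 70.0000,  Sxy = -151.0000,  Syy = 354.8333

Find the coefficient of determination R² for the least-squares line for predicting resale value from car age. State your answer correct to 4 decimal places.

R² = Sxy²/(Sxx·Syy) = (-151)²/(70·354.8333) = 0.917976

0.9180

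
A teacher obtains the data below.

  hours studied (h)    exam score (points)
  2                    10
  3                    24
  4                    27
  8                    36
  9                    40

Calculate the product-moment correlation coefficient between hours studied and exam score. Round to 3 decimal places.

n = 5, Σx = 26, Σy = 137, Σxy = 848, Σx² = 174, Σy² = 4301
Sxx = Σx² − (Σx)²/n = 174 − 135.2 = 38.8
Sxy = Σxy − (Σx)(Σy)/n = 848 − 712.4 = 135.6
Syy = Σy² − (Σy)²/n = 4301 − 3753.8 = 547.2
r = Sxy/√(Sxx·Syy) = 135.6/√(21231.36) = 135.6/145.709849 = 0.930617

0.931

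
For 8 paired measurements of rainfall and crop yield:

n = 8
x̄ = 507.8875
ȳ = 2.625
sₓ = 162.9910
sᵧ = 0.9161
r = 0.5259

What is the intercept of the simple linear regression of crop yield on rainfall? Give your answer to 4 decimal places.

b = r · sᵧ/sₓ = 0.5259 · 0.9161/162.991 = 0.002956
a = ȳ − b·x̄ = 2.625 − 0.002956·507.8875 = 1.123761

1.1238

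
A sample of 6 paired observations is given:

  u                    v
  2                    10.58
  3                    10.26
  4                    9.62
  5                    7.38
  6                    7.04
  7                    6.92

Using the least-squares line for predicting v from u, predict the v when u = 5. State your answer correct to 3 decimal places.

n = 6, Σx = 27, Σy = 51.8, Σxy = 218, Σx² = 139
Sxx = Σx² − (Σx)²/n = 139 − 121.5 = 17.5
Sxy = Σxy − (Σx)(Σy)/n = 218 − 233.1 = -15.1
b = Sxy/Sxx = -15.1/17.5 = -0.862857
a = ȳ − b·x̄ = 8.633333 − (-0.862857)·4.5 = 12.516190
ŷ(5) = a + b·5 = 12.516190 + (-0.862857)·5 = 8.201905

8.202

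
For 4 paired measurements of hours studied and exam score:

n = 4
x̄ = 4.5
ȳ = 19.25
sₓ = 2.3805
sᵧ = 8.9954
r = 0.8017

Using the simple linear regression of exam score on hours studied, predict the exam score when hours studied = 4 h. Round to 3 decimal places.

17.735

b = r · sᵧ/sₓ = 0.8017 · 8.9954/2.3805 = 3.029453
a = ȳ − b·x̄ = 19.25 − 3.029453·4.5 = 5.617463
ŷ(4) = a + b·4 = 5.617463 + 3.029453·4 = 17.735274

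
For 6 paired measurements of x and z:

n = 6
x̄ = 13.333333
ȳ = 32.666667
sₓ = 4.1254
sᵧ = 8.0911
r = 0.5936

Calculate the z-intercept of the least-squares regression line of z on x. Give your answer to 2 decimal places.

b = r · sᵧ/sₓ = 0.5936 · 8.0911/4.1254 = 1.164221
a = ȳ − b·x̄ = 32.666667 − 1.164221·13.333333 = 17.143722

17.14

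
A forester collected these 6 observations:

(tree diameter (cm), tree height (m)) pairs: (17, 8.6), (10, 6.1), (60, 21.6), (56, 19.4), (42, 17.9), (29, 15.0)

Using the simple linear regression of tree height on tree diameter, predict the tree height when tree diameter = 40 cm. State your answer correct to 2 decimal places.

n = 6, Σx = 214, Σy = 88.6, Σxy = 3776.4, Σx² = 9730
Sxx = Σx² − (Σx)²/n = 9730 − 7632.666667 = 2097.333333
Sxy = Σxy − (Σx)(Σy)/n = 3776.4 − 3160.066667 = 616.333333
b = Sxy/Sxx = 616.333333/2097.333333 = 0.293865
a = ȳ − b·x̄ = 14.766667 − 0.293865·35.666667 = 4.285474
ŷ(40) = a + b·40 = 4.285474 + 0.293865·40 = 16.040083

16.04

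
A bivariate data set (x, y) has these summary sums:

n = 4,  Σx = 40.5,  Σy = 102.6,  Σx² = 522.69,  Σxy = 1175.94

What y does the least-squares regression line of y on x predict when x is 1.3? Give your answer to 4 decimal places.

14.9063

Sxx = Σx² − (Σx)²/n = 522.69 − 410.0625 = 112.6275
Sxy = Σxy − (Σx)(Σy)/n = 1175.94 − 1038.825 = 137.115
b = Sxy/Sxx = 137.115/112.6275 = 1.217420
a = ȳ − b·x̄ = 25.65 − 1.217420·10.125 = 13.323620
ŷ(1.3) = a + b·1.3 = 13.323620 + 1.217420·1.3 = 14.906266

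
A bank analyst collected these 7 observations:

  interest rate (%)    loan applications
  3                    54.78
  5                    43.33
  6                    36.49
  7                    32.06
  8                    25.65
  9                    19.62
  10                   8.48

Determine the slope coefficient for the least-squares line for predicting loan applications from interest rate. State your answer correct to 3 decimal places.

n = 7, Σx = 48, Σy = 220.41, Σxy = 1290.93, Σx² = 364
Sxx = Σx² − (Σx)²/n = 364 − 329.142857 = 34.857143
Sxy = Σxy − (Σx)(Σy)/n = 1290.93 − 1511.382857 = -220.452857
b = Sxy/Sxx = -220.452857/34.857143 = -6.324467

-6.324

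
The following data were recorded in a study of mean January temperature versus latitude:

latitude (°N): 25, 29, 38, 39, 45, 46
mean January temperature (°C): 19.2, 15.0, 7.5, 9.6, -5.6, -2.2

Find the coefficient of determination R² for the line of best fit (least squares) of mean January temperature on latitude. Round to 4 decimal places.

n = 6, Σx = 222, Σy = 43.5, Σxy = 1221.2, Σx² = 8572, Σy² = 778.25
Sxx = Σx² − (Σx)²/n = 8572 − 8214 = 358
Sxy = Σxy − (Σx)(Σy)/n = 1221.2 − 1609.5 = -388.3
Syy = Σy² − (Σy)²/n = 778.25 − 315.375 = 462.875
R² = Sxy²/(Sxx·Syy) = (-388.3)²/(358·462.875) = 0.909888

0.9099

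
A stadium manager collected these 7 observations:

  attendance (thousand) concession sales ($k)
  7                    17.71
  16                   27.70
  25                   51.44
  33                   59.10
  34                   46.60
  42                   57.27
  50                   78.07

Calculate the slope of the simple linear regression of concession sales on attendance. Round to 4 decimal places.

n = 7, Σx = 207, Σy = 337.89, Σxy = 11696.71, Σx² = 7439
Sxx = Σx² − (Σx)²/n = 7439 − 6121.285714 = 1317.714286
Sxy = Σxy − (Σx)(Σy)/n = 11696.71 − 9991.89 = 1704.82
b = Sxy/Sxx = 1704.82/1317.714286 = 1.293771

1.2938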